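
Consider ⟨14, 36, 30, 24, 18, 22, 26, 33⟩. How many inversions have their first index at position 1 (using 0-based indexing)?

The element at index 1 is 36.
Elements after it: 30, 24, 18, 22, 26, 33
Those smaller than 36: 30, 24, 18, 22, 26, 33

6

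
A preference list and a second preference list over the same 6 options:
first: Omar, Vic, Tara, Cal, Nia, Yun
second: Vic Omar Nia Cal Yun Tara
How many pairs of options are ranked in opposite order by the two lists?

Pairs: 5

Assign each item its position (1..6) in the first ordering, then rewrite the second ordering as that position sequence:
positions: Omar→1, Vic→2, Tara→3, Cal→4, Nia→5, Yun→6
second ordering as positions: [2, 1, 5, 4, 6, 3]
Discordant pairs = inversions in this position sequence.
2: 1 → 1
1: 0
5: 4, 3 → 2
4: 3 → 1
6: 3 → 1
3: 0
Total: 1 + 0 + 2 + 1 + 1 + 0 = 5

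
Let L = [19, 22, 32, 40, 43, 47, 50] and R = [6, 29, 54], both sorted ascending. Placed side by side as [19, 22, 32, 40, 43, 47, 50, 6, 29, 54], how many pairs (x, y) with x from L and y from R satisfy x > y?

There are 12 cross-inversions.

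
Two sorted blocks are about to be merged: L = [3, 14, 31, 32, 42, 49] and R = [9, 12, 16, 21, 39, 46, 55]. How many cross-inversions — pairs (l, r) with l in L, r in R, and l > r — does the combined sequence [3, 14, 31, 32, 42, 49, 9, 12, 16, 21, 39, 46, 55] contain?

21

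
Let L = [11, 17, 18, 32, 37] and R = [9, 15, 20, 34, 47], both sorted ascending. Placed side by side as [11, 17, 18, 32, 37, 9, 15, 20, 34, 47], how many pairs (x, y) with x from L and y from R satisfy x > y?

Take each right-half value and tally the left-half values above it:
r = 9: 11, 17, 18, 32, 37 → 5
r = 15: 17, 18, 32, 37 → 4
r = 20: 32, 37 → 2
r = 34: 37 → 1
r = 47: none → 0
Cross-inversions: 5 + 4 + 2 + 1 + 0 = 12

12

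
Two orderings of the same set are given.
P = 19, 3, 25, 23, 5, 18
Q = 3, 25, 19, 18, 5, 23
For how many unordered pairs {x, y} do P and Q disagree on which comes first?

5 disagreeing pairs

Assign each item its position (1..6) in the first ordering, then rewrite the second ordering as that position sequence:
positions: 19→1, 3→2, 25→3, 23→4, 5→5, 18→6
second ordering as positions: [2, 3, 1, 6, 5, 4]
Discordant pairs = inversions in this position sequence.
2: 1 → 1
3: 1 → 1
1: 0
6: 5, 4 → 2
5: 4 → 1
4: 0
Total: 1 + 1 + 0 + 2 + 1 + 0 = 5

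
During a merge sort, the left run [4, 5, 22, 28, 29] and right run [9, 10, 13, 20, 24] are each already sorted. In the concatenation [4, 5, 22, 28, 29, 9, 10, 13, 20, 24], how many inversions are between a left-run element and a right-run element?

For each element r of the right run, count left-run elements greater than r:
r = 9: 22, 28, 29 → 3
r = 10: 22, 28, 29 → 3
r = 13: 22, 28, 29 → 3
r = 20: 22, 28, 29 → 3
r = 24: 28, 29 → 2
Cross-inversions: 3 + 3 + 3 + 3 + 2 = 14

There are 14 split inversions.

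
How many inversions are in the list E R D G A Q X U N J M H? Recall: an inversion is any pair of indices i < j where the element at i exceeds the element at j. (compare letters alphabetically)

30 out-of-order pairs

Sweep left to right; for each value list the smaller values that follow it:
E → D, A → 2
R → D, G, A, Q, N, J, M, H → 8
D → A → 1
G → A → 1
A → none → 0
Q → N, J, M, H → 4
X → U, N, J, M, H → 5
U → N, J, M, H → 4
N → J, M, H → 3
J → H → 1
M → H → 1
H → none → 0
Sum: 2 + 8 + 1 + 1 + 0 + 4 + 5 + 4 + 3 + 1 + 1 + 0 = 30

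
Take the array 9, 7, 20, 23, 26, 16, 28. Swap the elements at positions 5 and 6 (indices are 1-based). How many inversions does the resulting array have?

Positions 5 and 6 hold 26 and 16; after swapping, the array is [9, 7, 20, 23, 16, 26, 28].
For each element, count later entries that are smaller:
9 → 7 → 1
7 → none → 0
20 → 16 → 1
23 → 16 → 1
16 → none → 0
26 → none → 0
28 → none → 0
Sum: 1 + 0 + 1 + 1 + 0 + 0 + 0 = 3

There are 3 inversions.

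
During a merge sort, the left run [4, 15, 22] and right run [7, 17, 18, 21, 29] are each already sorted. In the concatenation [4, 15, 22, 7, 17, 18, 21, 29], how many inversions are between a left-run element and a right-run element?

Count, for every r in R, how many entries of L exceed r:
r = 7: 15, 22 → 2
r = 17: 22 → 1
r = 18: 22 → 1
r = 21: 22 → 1
r = 29: none → 0
Cross-inversions: 2 + 1 + 1 + 1 + 0 = 5

5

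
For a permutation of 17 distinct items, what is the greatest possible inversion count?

The maximum occurs when the array is in strictly decreasing order: every one of the C(17, 2) pairs is inverted.
C(17, 2) = 17·16/2 = 136

136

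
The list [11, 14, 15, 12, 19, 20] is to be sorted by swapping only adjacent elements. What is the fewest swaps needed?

Each adjacent swap fixes exactly one inversion, so the minimum swap count equals the number of inversions.
Count inversions — for each element, later elements that are smaller:
11: none → 0
14: 12 → 1
15: 12 → 1
12: none → 0
19: none → 0
20: none → 0
Total inversions: 0 + 1 + 1 + 0 + 0 + 0 = 2

2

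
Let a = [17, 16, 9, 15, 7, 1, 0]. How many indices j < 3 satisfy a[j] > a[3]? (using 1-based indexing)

2

The element at index 3 is 9.
Elements before it: 17, 16
Those larger than 9: 17, 16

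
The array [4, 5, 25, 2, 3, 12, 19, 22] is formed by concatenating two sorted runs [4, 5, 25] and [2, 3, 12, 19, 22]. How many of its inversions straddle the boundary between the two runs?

Take each right-half value and tally the left-half values above it:
r = 2: 4, 5, 25 → 3
r = 3: 4, 5, 25 → 3
r = 12: 25 → 1
r = 19: 25 → 1
r = 22: 25 → 1
Cross-inversions: 3 + 3 + 1 + 1 + 1 = 9

Cross-inversions: 9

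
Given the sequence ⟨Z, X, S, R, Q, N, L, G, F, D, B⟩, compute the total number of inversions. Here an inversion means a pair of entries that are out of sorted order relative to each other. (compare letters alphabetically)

55

For each element, count later entries that are smaller:
Z → X, S, R, Q, N, L, G, F, D, B → 10
X → S, R, Q, N, L, G, F, D, B → 9
S → R, Q, N, L, G, F, D, B → 8
R → Q, N, L, G, F, D, B → 7
Q → N, L, G, F, D, B → 6
N → L, G, F, D, B → 5
L → G, F, D, B → 4
G → F, D, B → 3
F → D, B → 2
D → B → 1
B → none → 0
Sum: 10 + 9 + 8 + 7 + 6 + 5 + 4 + 3 + 2 + 1 + 0 = 55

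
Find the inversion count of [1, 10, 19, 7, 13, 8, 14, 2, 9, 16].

Count, for each position, how many later elements it exceeds:
1: 0
10: 4
19: 7
7: 1
13: 3
8: 1
14: 2
2: 0
9: 0
16: 0
Sum: 0 + 4 + 7 + 1 + 3 + 1 + 2 + 0 + 0 + 0 = 18

There are 18 inversions.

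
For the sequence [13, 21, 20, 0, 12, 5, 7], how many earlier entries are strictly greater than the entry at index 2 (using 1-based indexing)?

0

The element at index 2 is 21.
Elements before it: 13
None of them are larger than 21.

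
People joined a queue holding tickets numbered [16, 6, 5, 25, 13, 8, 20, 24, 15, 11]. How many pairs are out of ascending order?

Element-by-element contributions:
16 → 6, 5, 13, 8, 15, 11 → 6
6 → 5 → 1
5 → none → 0
25 → 13, 8, 20, 24, 15, 11 → 6
13 → 8, 11 → 2
8 → none → 0
20 → 15, 11 → 2
24 → 15, 11 → 2
15 → 11 → 1
11 → none → 0
Sum: 6 + 1 + 0 + 6 + 2 + 0 + 2 + 2 + 1 + 0 = 20

20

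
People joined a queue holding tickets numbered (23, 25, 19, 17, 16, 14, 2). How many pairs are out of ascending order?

20

Element-by-element contributions:
23 → 19, 17, 16, 14, 2 → 5
25 → 19, 17, 16, 14, 2 → 5
19 → 17, 16, 14, 2 → 4
17 → 16, 14, 2 → 3
16 → 14, 2 → 2
14 → 2 → 1
2 → none → 0
Sum: 5 + 5 + 4 + 3 + 2 + 1 + 0 = 20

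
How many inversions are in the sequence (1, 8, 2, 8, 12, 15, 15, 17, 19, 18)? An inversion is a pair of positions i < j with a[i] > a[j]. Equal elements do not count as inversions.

Element-by-element contributions:
1 → none → 0
8 → 2 → 1
2 → none → 0
8 → none → 0
12 → none → 0
15 → none → 0
15 → none → 0
17 → none → 0
19 → 18 → 1
18 → none → 0
Sum: 0 + 1 + 0 + 0 + 0 + 0 + 0 + 0 + 1 + 0 = 2

2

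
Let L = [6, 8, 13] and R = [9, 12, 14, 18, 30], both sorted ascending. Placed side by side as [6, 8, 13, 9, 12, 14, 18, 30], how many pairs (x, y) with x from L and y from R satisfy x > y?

2

Take each right-half value and tally the left-half values above it:
r = 9: 13 → 1
r = 12: 13 → 1
r = 14: none → 0
r = 18: none → 0
r = 30: none → 0
Cross-inversions: 1 + 1 + 0 + 0 + 0 = 2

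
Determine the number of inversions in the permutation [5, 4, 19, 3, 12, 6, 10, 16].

Element-by-element contributions:
5 → 4, 3 → 2
4 → 3 → 1
19 → 3, 12, 6, 10, 16 → 5
3 → none → 0
12 → 6, 10 → 2
6 → none → 0
10 → none → 0
16 → none → 0
Sum: 2 + 1 + 5 + 0 + 2 + 0 + 0 + 0 = 10

There are 10 out-of-order pairs.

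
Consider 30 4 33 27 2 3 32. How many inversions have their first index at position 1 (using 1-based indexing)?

The element at index 1 is 30.
Elements after it: 4, 33, 27, 2, 3, 32
Those smaller than 30: 4, 27, 2, 3

4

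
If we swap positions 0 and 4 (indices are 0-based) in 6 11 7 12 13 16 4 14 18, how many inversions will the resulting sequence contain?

15 inversions

Positions 0 and 4 hold 6 and 13; after swapping, the array is [13, 11, 7, 12, 6, 16, 4, 14, 18].
Element-by-element contributions:
13: 5
11: 3
7: 2
12: 2
6: 1
16: 2
4: 0
14: 0
18: 0
Sum: 5 + 3 + 2 + 2 + 1 + 2 + 0 + 0 + 0 = 15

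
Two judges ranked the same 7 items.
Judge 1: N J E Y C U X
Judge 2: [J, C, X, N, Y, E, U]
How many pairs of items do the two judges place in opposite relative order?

9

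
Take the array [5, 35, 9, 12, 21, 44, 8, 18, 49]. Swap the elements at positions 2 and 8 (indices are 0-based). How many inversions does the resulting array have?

20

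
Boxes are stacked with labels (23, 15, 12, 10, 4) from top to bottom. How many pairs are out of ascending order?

10 inversions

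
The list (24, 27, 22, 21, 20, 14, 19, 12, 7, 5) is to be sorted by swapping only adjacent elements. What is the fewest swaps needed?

43

The minimum number of adjacent swaps to sort an array equals its inversion count, since every such swap removes exactly one inversion.
Count inversions — for each element, later elements that are smaller:
24: 22, 21, 20, 14, 19, 12, 7, 5 → 8
27: 22, 21, 20, 14, 19, 12, 7, 5 → 8
22: 21, 20, 14, 19, 12, 7, 5 → 7
21: 20, 14, 19, 12, 7, 5 → 6
20: 14, 19, 12, 7, 5 → 5
14: 12, 7, 5 → 3
19: 12, 7, 5 → 3
12: 7, 5 → 2
7: 5 → 1
5: none → 0
Total inversions: 8 + 8 + 7 + 6 + 5 + 3 + 3 + 2 + 1 + 0 = 43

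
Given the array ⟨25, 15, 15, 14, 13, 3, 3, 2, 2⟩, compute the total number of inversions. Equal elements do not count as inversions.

33

For each element, count later entries that are smaller:
25 → 15, 15, 14, 13, 3, 3, 2, 2 → 8
15 → 14, 13, 3, 3, 2, 2 → 6
15 → 14, 13, 3, 3, 2, 2 → 6
14 → 13, 3, 3, 2, 2 → 5
13 → 3, 3, 2, 2 → 4
3 → 2, 2 → 2
3 → 2, 2 → 2
2 → none → 0
2 → none → 0
Sum: 8 + 6 + 6 + 5 + 4 + 2 + 2 + 0 + 0 = 33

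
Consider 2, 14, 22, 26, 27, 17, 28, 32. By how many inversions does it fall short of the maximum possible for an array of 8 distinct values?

25

Maximum inversions for 8 distinct elements is C(8, 2) = 8·7/2 = 28.
Current inversions — for each element, count later smaller elements:
2: 0
14: 0
22: 1
26: 1
27: 1
17: 0
28: 0
32: 0
Current total: 0 + 0 + 1 + 1 + 1 + 0 + 0 + 0 = 3
Shortfall: 28 − 3 = 25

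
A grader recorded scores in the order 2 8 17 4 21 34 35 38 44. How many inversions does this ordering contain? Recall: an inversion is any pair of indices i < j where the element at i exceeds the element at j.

2 inversions

Sweep left to right; for each value list the smaller values that follow it:
2: 0
8: 1
17: 1
4: 0
21: 0
34: 0
35: 0
38: 0
44: 0
Sum: 0 + 1 + 1 + 0 + 0 + 0 + 0 + 0 + 0 = 2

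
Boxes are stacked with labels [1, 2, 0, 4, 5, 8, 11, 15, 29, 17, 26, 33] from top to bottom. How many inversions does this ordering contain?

4 inversions

Sweep left to right; for each value list the smaller values that follow it:
1 → 0 → 1
2 → 0 → 1
0 → none → 0
4 → none → 0
5 → none → 0
8 → none → 0
11 → none → 0
15 → none → 0
29 → 17, 26 → 2
17 → none → 0
26 → none → 0
33 → none → 0
Sum: 1 + 1 + 0 + 0 + 0 + 0 + 0 + 0 + 2 + 0 + 0 + 0 = 4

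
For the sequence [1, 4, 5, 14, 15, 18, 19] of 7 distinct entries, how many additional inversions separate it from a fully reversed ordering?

Maximum inversions for 7 distinct elements is C(7, 2) = 7·6/2 = 21.
Current inversions — for each element, count later smaller elements:
1: 0
4: 0
5: 0
14: 0
15: 0
18: 0
19: 0
Current total: 0 + 0 + 0 + 0 + 0 + 0 + 0 = 0
Shortfall: 21 − 0 = 21

21 inversions short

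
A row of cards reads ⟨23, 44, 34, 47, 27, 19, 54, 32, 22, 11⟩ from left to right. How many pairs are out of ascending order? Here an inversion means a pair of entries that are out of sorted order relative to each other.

29

For each element, count later entries that are smaller:
23 → 19, 22, 11 → 3
44 → 34, 27, 19, 32, 22, 11 → 6
34 → 27, 19, 32, 22, 11 → 5
47 → 27, 19, 32, 22, 11 → 5
27 → 19, 22, 11 → 3
19 → 11 → 1
54 → 32, 22, 11 → 3
32 → 22, 11 → 2
22 → 11 → 1
11 → none → 0
Sum: 3 + 6 + 5 + 5 + 3 + 1 + 3 + 2 + 1 + 0 = 29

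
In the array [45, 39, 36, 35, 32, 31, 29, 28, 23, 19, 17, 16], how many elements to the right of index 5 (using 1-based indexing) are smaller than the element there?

7

The element at index 5 is 32.
Elements after it: 31, 29, 28, 23, 19, 17, 16
Those smaller than 32: 31, 29, 28, 23, 19, 17, 16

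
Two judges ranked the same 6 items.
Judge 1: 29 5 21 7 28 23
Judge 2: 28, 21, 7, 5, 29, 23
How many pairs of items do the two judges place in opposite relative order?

Assign each item its position (1..6) in the first ordering, then rewrite the second ordering as that position sequence:
positions: 29→1, 5→2, 21→3, 7→4, 28→5, 23→6
second ordering as positions: [5, 3, 4, 2, 1, 6]
Discordant pairs = inversions in this position sequence.
5: 3, 4, 2, 1 → 4
3: 2, 1 → 2
4: 2, 1 → 2
2: 1 → 1
1: 0
6: 0
Total: 4 + 2 + 2 + 1 + 0 + 0 = 9

9 discordant pairs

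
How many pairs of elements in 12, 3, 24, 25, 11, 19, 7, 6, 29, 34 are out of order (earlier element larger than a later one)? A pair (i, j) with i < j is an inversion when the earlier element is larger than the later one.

Element-by-element contributions:
12 → 3, 11, 7, 6 → 4
3 → none → 0
24 → 11, 19, 7, 6 → 4
25 → 11, 19, 7, 6 → 4
11 → 7, 6 → 2
19 → 7, 6 → 2
7 → 6 → 1
6 → none → 0
29 → none → 0
34 → none → 0
Sum: 4 + 0 + 4 + 4 + 2 + 2 + 1 + 0 + 0 + 0 = 17

Out-of-order pairs: 17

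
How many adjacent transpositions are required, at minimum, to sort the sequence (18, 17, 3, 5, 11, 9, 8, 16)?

Swaps: 16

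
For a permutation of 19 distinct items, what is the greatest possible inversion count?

The maximum occurs when the array is in strictly decreasing order: every one of the C(19, 2) pairs is inverted.
C(19, 2) = 19·18/2 = 171

171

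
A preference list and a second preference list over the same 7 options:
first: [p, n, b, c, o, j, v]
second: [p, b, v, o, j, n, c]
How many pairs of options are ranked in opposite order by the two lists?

9

Assign each item its position (1..7) in the first ordering, then rewrite the second ordering as that position sequence:
positions: p→1, n→2, b→3, c→4, o→5, j→6, v→7
second ordering as positions: [1, 3, 7, 5, 6, 2, 4]
Discordant pairs = inversions in this position sequence.
1: 0
3: 2 → 1
7: 5, 6, 2, 4 → 4
5: 2, 4 → 2
6: 2, 4 → 2
2: 0
4: 0
Total: 0 + 1 + 4 + 2 + 2 + 0 + 0 = 9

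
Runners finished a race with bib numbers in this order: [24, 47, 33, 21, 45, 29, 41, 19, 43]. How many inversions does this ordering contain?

For each element, count later entries that are smaller:
24 → 21, 19 → 2
47 → 33, 21, 45, 29, 41, 19, 43 → 7
33 → 21, 29, 19 → 3
21 → 19 → 1
45 → 29, 41, 19, 43 → 4
29 → 19 → 1
41 → 19 → 1
19 → none → 0
43 → none → 0
Sum: 2 + 7 + 3 + 1 + 4 + 1 + 1 + 0 + 0 = 19

There are 19 inversions.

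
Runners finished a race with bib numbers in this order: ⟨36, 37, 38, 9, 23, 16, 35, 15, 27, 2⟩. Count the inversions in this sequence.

Count, for each position, how many later elements it exceeds:
36: 7
37: 7
38: 7
9: 1
23: 3
16: 2
35: 3
15: 1
27: 1
2: 0
Sum: 7 + 7 + 7 + 1 + 3 + 2 + 3 + 1 + 1 + 0 = 32

32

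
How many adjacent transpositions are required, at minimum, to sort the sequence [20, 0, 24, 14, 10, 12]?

9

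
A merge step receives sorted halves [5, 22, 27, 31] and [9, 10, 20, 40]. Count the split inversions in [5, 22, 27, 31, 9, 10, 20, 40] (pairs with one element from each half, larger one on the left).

Take each right-half value and tally the left-half values above it:
r = 9: 22, 27, 31 → 3
r = 10: 22, 27, 31 → 3
r = 20: 22, 27, 31 → 3
r = 40: none → 0
Cross-inversions: 3 + 3 + 3 + 0 = 9

9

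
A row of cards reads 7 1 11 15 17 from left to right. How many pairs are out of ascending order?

Count, for each position, how many later elements it exceeds:
7: 1
1: 0
11: 0
15: 0
17: 0
Sum: 1 + 0 + 0 + 0 + 0 = 1

1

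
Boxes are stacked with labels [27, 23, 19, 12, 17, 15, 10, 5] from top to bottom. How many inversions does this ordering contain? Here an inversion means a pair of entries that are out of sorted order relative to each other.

26 inversions

Sweep left to right; for each value list the smaller values that follow it:
27 → 23, 19, 12, 17, 15, 10, 5 → 7
23 → 19, 12, 17, 15, 10, 5 → 6
19 → 12, 17, 15, 10, 5 → 5
12 → 10, 5 → 2
17 → 15, 10, 5 → 3
15 → 10, 5 → 2
10 → 5 → 1
5 → none → 0
Sum: 7 + 6 + 5 + 2 + 3 + 2 + 1 + 0 = 26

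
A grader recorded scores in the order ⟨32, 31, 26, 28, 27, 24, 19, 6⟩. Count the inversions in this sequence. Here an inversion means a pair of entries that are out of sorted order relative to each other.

Count, for each position, how many later elements it exceeds:
32: 7
31: 6
26: 3
28: 4
27: 3
24: 2
19: 1
6: 0
Sum: 7 + 6 + 3 + 4 + 3 + 2 + 1 + 0 = 26

26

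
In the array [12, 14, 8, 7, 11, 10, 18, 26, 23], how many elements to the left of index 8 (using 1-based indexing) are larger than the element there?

0

The element at index 8 is 26.
Elements before it: 12, 14, 8, 7, 11, 10, 18
None of them are larger than 26.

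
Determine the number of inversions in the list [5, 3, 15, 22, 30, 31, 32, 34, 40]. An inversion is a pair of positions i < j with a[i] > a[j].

Count, for each position, how many later elements it exceeds:
5 → 3 → 1
3 → none → 0
15 → none → 0
22 → none → 0
30 → none → 0
31 → none → 0
32 → none → 0
34 → none → 0
40 → none → 0
Sum: 1 + 0 + 0 + 0 + 0 + 0 + 0 + 0 + 0 = 1

1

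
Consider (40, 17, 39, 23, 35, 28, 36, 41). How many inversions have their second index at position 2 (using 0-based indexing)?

1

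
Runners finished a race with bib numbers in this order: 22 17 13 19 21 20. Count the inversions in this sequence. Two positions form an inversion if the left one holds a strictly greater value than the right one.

7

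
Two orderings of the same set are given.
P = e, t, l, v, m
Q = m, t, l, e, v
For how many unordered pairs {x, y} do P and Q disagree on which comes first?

Assign each item its position (1..5) in the first ordering, then rewrite the second ordering as that position sequence:
positions: e→1, t→2, l→3, v→4, m→5
second ordering as positions: [5, 2, 3, 1, 4]
Discordant pairs = inversions in this position sequence.
5: 2, 3, 1, 4 → 4
2: 1 → 1
3: 1 → 1
1: 0
4: 0
Total: 4 + 1 + 1 + 0 + 0 = 6

6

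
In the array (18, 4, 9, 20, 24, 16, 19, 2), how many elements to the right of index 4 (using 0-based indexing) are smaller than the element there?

3

The element at index 4 is 24.
Elements after it: 16, 19, 2
Those smaller than 24: 16, 19, 2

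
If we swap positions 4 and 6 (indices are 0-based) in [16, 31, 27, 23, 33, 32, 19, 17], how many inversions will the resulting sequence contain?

Inversions: 12

Positions 4 and 6 hold 33 and 19; after swapping, the array is [16, 31, 27, 23, 19, 32, 33, 17].
Element-by-element contributions:
16: 0
31: 4
27: 3
23: 2
19: 1
32: 1
33: 1
17: 0
Sum: 0 + 4 + 3 + 2 + 1 + 1 + 1 + 0 = 12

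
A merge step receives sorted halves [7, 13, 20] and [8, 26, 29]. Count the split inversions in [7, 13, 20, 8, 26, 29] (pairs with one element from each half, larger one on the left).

Count, for every r in R, how many entries of L exceed r:
r = 8: 13, 20 → 2
r = 26: none → 0
r = 29: none → 0
Cross-inversions: 2 + 0 + 0 = 2

2 split inversions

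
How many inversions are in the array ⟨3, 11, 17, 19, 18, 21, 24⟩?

Element-by-element contributions:
3: 0
11: 0
17: 0
19: 1
18: 0
21: 0
24: 0
Sum: 0 + 0 + 0 + 1 + 0 + 0 + 0 = 1

There is 1 inversion.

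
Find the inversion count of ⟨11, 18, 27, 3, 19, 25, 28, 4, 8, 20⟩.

20 out-of-order pairs

For each element, count later entries that are smaller:
11 → 3, 4, 8 → 3
18 → 3, 4, 8 → 3
27 → 3, 19, 25, 4, 8, 20 → 6
3 → none → 0
19 → 4, 8 → 2
25 → 4, 8, 20 → 3
28 → 4, 8, 20 → 3
4 → none → 0
8 → none → 0
20 → none → 0
Sum: 3 + 3 + 6 + 0 + 2 + 3 + 3 + 0 + 0 + 0 = 20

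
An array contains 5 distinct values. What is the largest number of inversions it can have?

10 inversions

The maximum occurs when the array is in strictly decreasing order: every one of the C(5, 2) pairs is inverted.
C(5, 2) = 5·4/2 = 10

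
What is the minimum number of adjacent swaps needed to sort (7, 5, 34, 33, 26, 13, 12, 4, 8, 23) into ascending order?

There are 26 adjacent swaps.

Minimum adjacent swaps = number of inversions (each swap of adjacent out-of-order elements removes one inversion and no swap can remove more).
Count inversions — for each element, later elements that are smaller:
7: 5, 4 → 2
5: 4 → 1
34: 33, 26, 13, 12, 4, 8, 23 → 7
33: 26, 13, 12, 4, 8, 23 → 6
26: 13, 12, 4, 8, 23 → 5
13: 12, 4, 8 → 3
12: 4, 8 → 2
4: none → 0
8: none → 0
23: none → 0
Total inversions: 2 + 1 + 7 + 6 + 5 + 3 + 2 + 0 + 0 + 0 = 26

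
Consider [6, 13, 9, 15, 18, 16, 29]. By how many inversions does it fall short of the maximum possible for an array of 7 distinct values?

Maximum inversions for 7 distinct elements is C(7, 2) = 7·6/2 = 21.
Current inversions — for each element, count later smaller elements:
6: 0
13: 1
9: 0
15: 0
18: 1
16: 0
29: 0
Current total: 0 + 1 + 0 + 0 + 1 + 0 + 0 = 2
Shortfall: 21 − 2 = 19

19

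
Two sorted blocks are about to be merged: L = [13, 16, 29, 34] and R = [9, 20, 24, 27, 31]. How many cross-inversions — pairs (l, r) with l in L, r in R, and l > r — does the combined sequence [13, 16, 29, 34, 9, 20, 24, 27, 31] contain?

Count, for every r in R, how many entries of L exceed r:
r = 9: 13, 16, 29, 34 → 4
r = 20: 29, 34 → 2
r = 24: 29, 34 → 2
r = 27: 29, 34 → 2
r = 31: 34 → 1
Cross-inversions: 4 + 2 + 2 + 2 + 1 = 11

11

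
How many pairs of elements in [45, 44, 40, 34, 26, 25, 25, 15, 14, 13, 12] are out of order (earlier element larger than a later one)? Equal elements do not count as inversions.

For each element, count later entries that are smaller:
45 → 44, 40, 34, 26, 25, 25, 15, 14, 13, 12 → 10
44 → 40, 34, 26, 25, 25, 15, 14, 13, 12 → 9
40 → 34, 26, 25, 25, 15, 14, 13, 12 → 8
34 → 26, 25, 25, 15, 14, 13, 12 → 7
26 → 25, 25, 15, 14, 13, 12 → 6
25 → 15, 14, 13, 12 → 4
25 → 15, 14, 13, 12 → 4
15 → 14, 13, 12 → 3
14 → 13, 12 → 2
13 → 12 → 1
12 → none → 0
Sum: 10 + 9 + 8 + 7 + 6 + 4 + 4 + 3 + 2 + 1 + 0 = 54

54 out-of-order pairs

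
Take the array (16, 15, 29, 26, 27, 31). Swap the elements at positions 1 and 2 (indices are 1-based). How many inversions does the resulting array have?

2

Positions 1 and 2 hold 16 and 15; after swapping, the array is [15, 16, 29, 26, 27, 31].
Element-by-element contributions:
15 → none → 0
16 → none → 0
29 → 26, 27 → 2
26 → none → 0
27 → none → 0
31 → none → 0
Sum: 0 + 0 + 2 + 0 + 0 + 0 = 2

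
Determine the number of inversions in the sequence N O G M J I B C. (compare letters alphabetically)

Count, for each position, how many later elements it exceeds:
N: 6
O: 6
G: 2
M: 4
J: 3
I: 2
B: 0
C: 0
Sum: 6 + 6 + 2 + 4 + 3 + 2 + 0 + 0 = 23

Inversions: 23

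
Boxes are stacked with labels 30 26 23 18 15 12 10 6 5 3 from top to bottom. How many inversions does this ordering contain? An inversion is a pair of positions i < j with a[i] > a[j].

45

Element-by-element contributions:
30 → 26, 23, 18, 15, 12, 10, 6, 5, 3 → 9
26 → 23, 18, 15, 12, 10, 6, 5, 3 → 8
23 → 18, 15, 12, 10, 6, 5, 3 → 7
18 → 15, 12, 10, 6, 5, 3 → 6
15 → 12, 10, 6, 5, 3 → 5
12 → 10, 6, 5, 3 → 4
10 → 6, 5, 3 → 3
6 → 5, 3 → 2
5 → 3 → 1
3 → none → 0
Sum: 9 + 8 + 7 + 6 + 5 + 4 + 3 + 2 + 1 + 0 = 45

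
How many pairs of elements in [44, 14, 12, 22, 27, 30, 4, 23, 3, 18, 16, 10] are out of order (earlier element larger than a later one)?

43

For each element, count later entries that are smaller:
44 → 14, 12, 22, 27, 30, 4, 23, 3, 18, 16, 10 → 11
14 → 12, 4, 3, 10 → 4
12 → 4, 3, 10 → 3
22 → 4, 3, 18, 16, 10 → 5
27 → 4, 23, 3, 18, 16, 10 → 6
30 → 4, 23, 3, 18, 16, 10 → 6
4 → 3 → 1
23 → 3, 18, 16, 10 → 4
3 → none → 0
18 → 16, 10 → 2
16 → 10 → 1
10 → none → 0
Sum: 11 + 4 + 3 + 5 + 6 + 6 + 1 + 4 + 0 + 2 + 1 + 0 = 43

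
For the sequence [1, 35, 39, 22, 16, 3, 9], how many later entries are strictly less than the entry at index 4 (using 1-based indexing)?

3

The element at index 4 is 22.
Elements after it: 16, 3, 9
Those smaller than 22: 16, 3, 9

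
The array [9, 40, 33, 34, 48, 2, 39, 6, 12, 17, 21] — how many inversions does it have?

Inversions: 30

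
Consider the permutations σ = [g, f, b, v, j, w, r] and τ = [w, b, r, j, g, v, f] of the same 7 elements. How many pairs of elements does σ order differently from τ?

15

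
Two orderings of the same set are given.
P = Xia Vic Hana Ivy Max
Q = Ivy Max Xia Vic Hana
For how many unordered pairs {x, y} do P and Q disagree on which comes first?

6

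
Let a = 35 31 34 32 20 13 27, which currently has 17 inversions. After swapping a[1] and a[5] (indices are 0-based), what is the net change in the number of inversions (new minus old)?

-3

Positions 1 and 5 hold 31 and 13; after swapping, the array is [35, 13, 34, 32, 20, 31, 27].
Count, for each position, how many later elements it exceeds:
35 → 13, 34, 32, 20, 31, 27 → 6
13 → none → 0
34 → 32, 20, 31, 27 → 4
32 → 20, 31, 27 → 3
20 → none → 0
31 → 27 → 1
27 → none → 0
Sum: 6 + 0 + 4 + 3 + 0 + 1 + 0 = 14
Change: 14 − 17 = -3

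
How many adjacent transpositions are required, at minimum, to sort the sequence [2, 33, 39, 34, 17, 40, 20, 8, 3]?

The minimum number of adjacent swaps to sort an array equals its inversion count, since every such swap removes exactly one inversion.
Count inversions — for each element, later elements that are smaller:
2: none → 0
33: 17, 20, 8, 3 → 4
39: 34, 17, 20, 8, 3 → 5
34: 17, 20, 8, 3 → 4
17: 8, 3 → 2
40: 20, 8, 3 → 3
20: 8, 3 → 2
8: 3 → 1
3: none → 0
Total inversions: 0 + 4 + 5 + 4 + 2 + 3 + 2 + 1 + 0 = 21

Adjacent swaps: 21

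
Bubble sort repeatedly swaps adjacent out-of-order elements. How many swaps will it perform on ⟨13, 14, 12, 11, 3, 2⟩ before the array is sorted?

Each adjacent swap fixes exactly one inversion, so the minimum swap count equals the number of inversions.
Count inversions — for each element, later elements that are smaller:
13: 12, 11, 3, 2 → 4
14: 12, 11, 3, 2 → 4
12: 11, 3, 2 → 3
11: 3, 2 → 2
3: 2 → 1
2: none → 0
Total inversions: 4 + 4 + 3 + 2 + 1 + 0 = 14

14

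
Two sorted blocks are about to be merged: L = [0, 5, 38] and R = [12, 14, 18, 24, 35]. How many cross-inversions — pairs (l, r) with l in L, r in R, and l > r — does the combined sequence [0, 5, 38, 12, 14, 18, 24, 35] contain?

5

For each element r of the right run, count left-run elements greater than r:
r = 12: 38 → 1
r = 14: 38 → 1
r = 18: 38 → 1
r = 24: 38 → 1
r = 35: 38 → 1
Cross-inversions: 1 + 1 + 1 + 1 + 1 = 5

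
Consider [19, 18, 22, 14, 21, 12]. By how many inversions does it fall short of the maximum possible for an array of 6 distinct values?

5

Maximum inversions for 6 distinct elements is C(6, 2) = 6·5/2 = 15.
Current inversions — for each element, count later smaller elements:
19: 3
18: 2
22: 3
14: 1
21: 1
12: 0
Current total: 3 + 2 + 3 + 1 + 1 + 0 = 10
Shortfall: 15 − 10 = 5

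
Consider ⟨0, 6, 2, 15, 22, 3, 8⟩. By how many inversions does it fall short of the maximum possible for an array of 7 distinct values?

15 inversions short

Maximum inversions for 7 distinct elements is C(7, 2) = 7·6/2 = 21.
Current inversions — for each element, count later smaller elements:
0: 0
6: 2
2: 0
15: 2
22: 2
3: 0
8: 0
Current total: 0 + 2 + 0 + 2 + 2 + 0 + 0 = 6
Shortfall: 21 − 6 = 15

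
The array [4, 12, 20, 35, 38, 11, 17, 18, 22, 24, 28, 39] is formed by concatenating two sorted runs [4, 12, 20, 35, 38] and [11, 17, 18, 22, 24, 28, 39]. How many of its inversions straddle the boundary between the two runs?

16

Count, for every r in R, how many entries of L exceed r:
r = 11: 12, 20, 35, 38 → 4
r = 17: 20, 35, 38 → 3
r = 18: 20, 35, 38 → 3
r = 22: 35, 38 → 2
r = 24: 35, 38 → 2
r = 28: 35, 38 → 2
r = 39: none → 0
Cross-inversions: 4 + 3 + 3 + 2 + 2 + 2 + 0 = 16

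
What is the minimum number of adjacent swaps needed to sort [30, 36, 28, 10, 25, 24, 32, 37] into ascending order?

13

The minimum number of adjacent swaps to sort an array equals its inversion count, since every such swap removes exactly one inversion.
Count inversions — for each element, later elements that are smaller:
30: 28, 10, 25, 24 → 4
36: 28, 10, 25, 24, 32 → 5
28: 10, 25, 24 → 3
10: none → 0
25: 24 → 1
24: none → 0
32: none → 0
37: none → 0
Total inversions: 4 + 5 + 3 + 0 + 1 + 0 + 0 + 0 = 13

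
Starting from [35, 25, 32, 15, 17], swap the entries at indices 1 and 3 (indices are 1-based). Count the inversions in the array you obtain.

7 inversions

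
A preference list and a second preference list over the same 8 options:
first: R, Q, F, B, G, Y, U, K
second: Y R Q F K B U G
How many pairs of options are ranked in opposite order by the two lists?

9 pairs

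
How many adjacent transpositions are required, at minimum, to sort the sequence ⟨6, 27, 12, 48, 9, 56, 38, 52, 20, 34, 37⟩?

20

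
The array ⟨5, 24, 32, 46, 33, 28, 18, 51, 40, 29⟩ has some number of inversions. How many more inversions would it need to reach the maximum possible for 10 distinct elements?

29

Maximum inversions for 10 distinct elements is C(10, 2) = 10·9/2 = 45.
Current inversions — for each element, count later smaller elements:
5: 0
24: 1
32: 3
46: 5
33: 3
28: 1
18: 0
51: 2
40: 1
29: 0
Current total: 0 + 1 + 3 + 5 + 3 + 1 + 0 + 2 + 1 + 0 = 16
Shortfall: 45 − 16 = 29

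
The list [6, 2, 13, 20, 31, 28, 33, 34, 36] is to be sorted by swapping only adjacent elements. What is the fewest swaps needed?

2 adjacent swaps

The minimum number of adjacent swaps to sort an array equals its inversion count, since every such swap removes exactly one inversion.
Count inversions — for each element, later elements that are smaller:
6: 2 → 1
2: none → 0
13: none → 0
20: none → 0
31: 28 → 1
28: none → 0
33: none → 0
34: none → 0
36: none → 0
Total inversions: 1 + 0 + 0 + 0 + 1 + 0 + 0 + 0 + 0 = 2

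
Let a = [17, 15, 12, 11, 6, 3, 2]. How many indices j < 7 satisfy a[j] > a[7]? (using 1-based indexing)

6

The element at index 7 is 2.
Elements before it: 17, 15, 12, 11, 6, 3
Those larger than 2: 17, 15, 12, 11, 6, 3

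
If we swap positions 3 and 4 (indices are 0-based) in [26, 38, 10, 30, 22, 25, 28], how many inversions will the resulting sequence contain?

Positions 3 and 4 hold 30 and 22; after swapping, the array is [26, 38, 10, 22, 30, 25, 28].
Element-by-element contributions:
26: 3
38: 5
10: 0
22: 0
30: 2
25: 0
28: 0
Sum: 3 + 5 + 0 + 0 + 2 + 0 + 0 = 10

Inversions: 10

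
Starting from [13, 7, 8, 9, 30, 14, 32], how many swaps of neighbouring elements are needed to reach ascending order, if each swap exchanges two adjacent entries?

Each adjacent swap fixes exactly one inversion, so the minimum swap count equals the number of inversions.
Count inversions — for each element, later elements that are smaller:
13: 7, 8, 9 → 3
7: none → 0
8: none → 0
9: none → 0
30: 14 → 1
14: none → 0
32: none → 0
Total inversions: 3 + 0 + 0 + 0 + 1 + 0 + 0 = 4

Swaps: 4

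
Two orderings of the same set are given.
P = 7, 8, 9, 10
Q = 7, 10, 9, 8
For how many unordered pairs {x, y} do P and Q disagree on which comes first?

Assign each item its position (1..4) in the first ordering, then rewrite the second ordering as that position sequence:
positions: 7→1, 8→2, 9→3, 10→4
second ordering as positions: [1, 4, 3, 2]
Discordant pairs = inversions in this position sequence.
1: 0
4: 3, 2 → 2
3: 2 → 1
2: 0
Total: 0 + 2 + 1 + 0 = 3

3 disagreeing pairs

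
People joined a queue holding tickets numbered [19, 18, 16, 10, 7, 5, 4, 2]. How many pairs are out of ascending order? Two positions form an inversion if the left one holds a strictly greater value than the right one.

Inversions: 28

Element-by-element contributions:
19: 7
18: 6
16: 5
10: 4
7: 3
5: 2
4: 1
2: 0
Sum: 7 + 6 + 5 + 4 + 3 + 2 + 1 + 0 = 28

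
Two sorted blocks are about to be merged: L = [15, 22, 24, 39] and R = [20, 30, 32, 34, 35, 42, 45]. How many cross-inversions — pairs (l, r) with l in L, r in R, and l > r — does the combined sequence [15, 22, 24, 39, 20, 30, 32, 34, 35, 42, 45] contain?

7 split inversions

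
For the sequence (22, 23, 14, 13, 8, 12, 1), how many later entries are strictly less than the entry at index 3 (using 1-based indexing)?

4

The element at index 3 is 14.
Elements after it: 13, 8, 12, 1
Those smaller than 14: 13, 8, 12, 1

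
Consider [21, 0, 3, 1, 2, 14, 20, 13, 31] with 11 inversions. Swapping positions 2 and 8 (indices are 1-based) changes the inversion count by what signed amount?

Positions 2 and 8 hold 0 and 13; after swapping, the array is [21, 13, 3, 1, 2, 14, 20, 0, 31].
Count, for each position, how many later elements it exceeds:
21 → 13, 3, 1, 2, 14, 20, 0 → 7
13 → 3, 1, 2, 0 → 4
3 → 1, 2, 0 → 3
1 → 0 → 1
2 → 0 → 1
14 → 0 → 1
20 → 0 → 1
0 → none → 0
31 → none → 0
Sum: 7 + 4 + 3 + 1 + 1 + 1 + 1 + 0 + 0 = 18
Change: 18 − 11 = +7

+7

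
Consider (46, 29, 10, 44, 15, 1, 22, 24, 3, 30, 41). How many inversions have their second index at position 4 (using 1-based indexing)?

1 such element

The element at index 4 is 44.
Elements before it: 46, 29, 10
Those larger than 44: 46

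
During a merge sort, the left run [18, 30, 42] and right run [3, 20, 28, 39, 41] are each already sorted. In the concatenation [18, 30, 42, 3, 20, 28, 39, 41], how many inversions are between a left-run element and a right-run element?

9

Take each right-half value and tally the left-half values above it:
r = 3: 18, 30, 42 → 3
r = 20: 30, 42 → 2
r = 28: 30, 42 → 2
r = 39: 42 → 1
r = 41: 42 → 1
Cross-inversions: 3 + 2 + 2 + 1 + 1 = 9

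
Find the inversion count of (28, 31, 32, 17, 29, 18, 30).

Out-of-order index pairs (1-indexed):
(1,4): 28 > 17
(1,6): 28 > 18
(2,4): 31 > 17
(2,5): 31 > 29
(2,6): 31 > 18
(2,7): 31 > 30
(3,4): 32 > 17
(3,5): 32 > 29
(3,6): 32 > 18
(3,7): 32 > 30
(5,6): 29 > 18
That's 11 pairs.

11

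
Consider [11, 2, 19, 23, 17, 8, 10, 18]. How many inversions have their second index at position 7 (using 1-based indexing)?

4

The element at index 7 is 10.
Elements before it: 11, 2, 19, 23, 17, 8
Those larger than 10: 11, 19, 23, 17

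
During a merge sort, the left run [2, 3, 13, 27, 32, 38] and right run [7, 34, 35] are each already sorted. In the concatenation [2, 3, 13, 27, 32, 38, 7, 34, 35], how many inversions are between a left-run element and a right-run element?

6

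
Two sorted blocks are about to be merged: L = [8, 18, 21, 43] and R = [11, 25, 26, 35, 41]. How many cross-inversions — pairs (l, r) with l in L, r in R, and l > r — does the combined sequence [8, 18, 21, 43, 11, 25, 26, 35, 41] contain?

Count, for every r in R, how many entries of L exceed r:
r = 11: 18, 21, 43 → 3
r = 25: 43 → 1
r = 26: 43 → 1
r = 35: 43 → 1
r = 41: 43 → 1
Cross-inversions: 3 + 1 + 1 + 1 + 1 = 7

7 split inversions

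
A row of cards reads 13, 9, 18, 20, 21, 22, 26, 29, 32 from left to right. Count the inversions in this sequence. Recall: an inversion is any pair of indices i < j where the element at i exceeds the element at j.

1 inversion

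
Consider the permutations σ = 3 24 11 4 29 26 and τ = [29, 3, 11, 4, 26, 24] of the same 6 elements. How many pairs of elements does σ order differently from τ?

Discordant pairs: 7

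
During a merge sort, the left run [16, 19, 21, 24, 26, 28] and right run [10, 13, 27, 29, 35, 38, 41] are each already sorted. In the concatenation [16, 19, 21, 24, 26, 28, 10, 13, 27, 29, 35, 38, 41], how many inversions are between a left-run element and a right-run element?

For each element r of the right run, count left-run elements greater than r:
r = 10: 16, 19, 21, 24, 26, 28 → 6
r = 13: 16, 19, 21, 24, 26, 28 → 6
r = 27: 28 → 1
r = 29: none → 0
r = 35: none → 0
r = 38: none → 0
r = 41: none → 0
Cross-inversions: 6 + 6 + 1 + 0 + 0 + 0 + 0 = 13

13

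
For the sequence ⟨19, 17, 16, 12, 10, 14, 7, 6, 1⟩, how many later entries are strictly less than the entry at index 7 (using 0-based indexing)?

The element at index 7 is 6.
Elements after it: 1
Those smaller than 6: 1

1 such element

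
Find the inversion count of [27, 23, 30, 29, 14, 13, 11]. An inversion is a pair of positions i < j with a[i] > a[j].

Element-by-element contributions:
27: 4
23: 3
30: 4
29: 3
14: 2
13: 1
11: 0
Sum: 4 + 3 + 4 + 3 + 2 + 1 + 0 = 17

Inversions: 17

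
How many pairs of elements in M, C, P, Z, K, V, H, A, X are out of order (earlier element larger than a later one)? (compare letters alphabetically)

There are 18 inversions.

Count, for each position, how many later elements it exceeds:
M: 4
C: 1
P: 3
Z: 5
K: 2
V: 2
H: 1
A: 0
X: 0
Sum: 4 + 1 + 3 + 5 + 2 + 2 + 1 + 0 + 0 = 18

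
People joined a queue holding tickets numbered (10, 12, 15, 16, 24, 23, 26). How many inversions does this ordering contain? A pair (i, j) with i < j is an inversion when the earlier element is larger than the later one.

Inversions: 1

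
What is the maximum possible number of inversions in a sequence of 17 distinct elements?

There are 136 inversions.

A reversed (strictly descending) arrangement makes every pair an inversion, giving C(17, 2) inversions.
C(17, 2) = 17·16/2 = 136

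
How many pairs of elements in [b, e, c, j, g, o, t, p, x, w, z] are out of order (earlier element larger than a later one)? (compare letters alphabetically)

4 inversions

Sweep left to right; for each value list the smaller values that follow it:
b → none → 0
e → c → 1
c → none → 0
j → g → 1
g → none → 0
o → none → 0
t → p → 1
p → none → 0
x → w → 1
w → none → 0
z → none → 0
Sum: 0 + 1 + 0 + 1 + 0 + 0 + 1 + 0 + 1 + 0 + 0 = 4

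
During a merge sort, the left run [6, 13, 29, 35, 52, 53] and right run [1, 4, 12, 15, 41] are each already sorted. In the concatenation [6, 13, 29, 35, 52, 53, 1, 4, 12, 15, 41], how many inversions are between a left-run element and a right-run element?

Split inversions: 23

Take each right-half value and tally the left-half values above it:
r = 1: 6, 13, 29, 35, 52, 53 → 6
r = 4: 6, 13, 29, 35, 52, 53 → 6
r = 12: 13, 29, 35, 52, 53 → 5
r = 15: 29, 35, 52, 53 → 4
r = 41: 52, 53 → 2
Cross-inversions: 6 + 6 + 5 + 4 + 2 = 23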